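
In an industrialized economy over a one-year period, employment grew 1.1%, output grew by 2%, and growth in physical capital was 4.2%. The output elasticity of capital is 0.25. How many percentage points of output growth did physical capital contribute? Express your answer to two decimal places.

1.05 pp

Contribution = share × growth = 0.25 × 4.2 = 1.05 pp.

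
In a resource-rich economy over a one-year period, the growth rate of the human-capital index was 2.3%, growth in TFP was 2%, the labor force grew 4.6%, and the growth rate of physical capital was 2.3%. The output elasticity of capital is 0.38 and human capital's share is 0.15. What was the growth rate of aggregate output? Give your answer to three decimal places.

5.381%

Labor's share = 1 − 0.38 − 0.15 = 0.47.
Physical capital: 0.38 × 2.3 = 0.874 pp.
The human-capital index: 0.15 × 2.3 = 0.345 pp.
The labor force: 0.47 × 4.6 = 2.162 pp.
Output growth = 2 + 3.381 = 5.381%.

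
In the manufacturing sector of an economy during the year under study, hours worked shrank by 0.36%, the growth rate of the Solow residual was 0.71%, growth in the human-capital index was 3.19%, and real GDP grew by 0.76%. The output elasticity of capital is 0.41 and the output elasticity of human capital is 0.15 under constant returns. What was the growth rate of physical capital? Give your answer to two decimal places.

Labor's share = 1 − 0.41 − 0.15 = 0.44.
gY = gA + 0.15×3.19 + 0.44×(-0.36) + 0.41×g.
0.41×g = 0.76 − 0.71 − 0.3201 = -0.2701.
g = -0.2701 / 0.41 = -0.6588%.

-0.66%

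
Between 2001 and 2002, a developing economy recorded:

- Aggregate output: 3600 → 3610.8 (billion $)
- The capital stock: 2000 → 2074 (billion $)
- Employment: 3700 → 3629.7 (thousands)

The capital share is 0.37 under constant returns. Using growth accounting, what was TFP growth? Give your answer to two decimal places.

0.13%

Aggregate output growth = (3610.8 − 3600) / 3600 = 0.3%.
The capital stock growth = (2074 − 2000) / 2000 = 3.7%.
Employment growth = (3629.7 − 3700) / 3700 = -1.9%.
Labor's share = 1 − 0.37 = 0.63.
The capital stock: 0.37 × 3.7 = 1.369 pp.
Employment: 0.63 × (-1.9) = -1.197 pp.
TFP growth = 0.3 − 0.172 = 0.128%.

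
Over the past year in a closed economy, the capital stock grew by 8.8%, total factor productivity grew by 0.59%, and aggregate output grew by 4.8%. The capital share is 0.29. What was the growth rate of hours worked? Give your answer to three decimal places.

2.335%

Labor's share = 1 − 0.29 = 0.71.
gY = gA + 0.29×8.8 + 0.71×g.
0.71×g = 4.8 − 0.59 − 2.552 = 1.658.
g = 1.658 / 0.71 = 2.33521%.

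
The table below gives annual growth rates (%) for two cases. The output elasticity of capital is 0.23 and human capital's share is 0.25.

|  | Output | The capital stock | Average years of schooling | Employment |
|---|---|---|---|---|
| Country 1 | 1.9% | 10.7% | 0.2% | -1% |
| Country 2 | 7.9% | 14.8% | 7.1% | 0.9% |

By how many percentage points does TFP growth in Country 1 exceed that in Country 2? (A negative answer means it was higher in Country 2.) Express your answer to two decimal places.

-2.34 percentage points

Labor's share = 1 − 0.23 − 0.25 = 0.52.
Country 1: TFP = 1.9 − 2.461 − 0.05 + 0.52 = -0.091%.
Country 2: TFP = 7.9 − 3.404 − 1.775 − 0.468 = 2.253%.
Difference = -0.091 − (2.253) = -2.344 pp.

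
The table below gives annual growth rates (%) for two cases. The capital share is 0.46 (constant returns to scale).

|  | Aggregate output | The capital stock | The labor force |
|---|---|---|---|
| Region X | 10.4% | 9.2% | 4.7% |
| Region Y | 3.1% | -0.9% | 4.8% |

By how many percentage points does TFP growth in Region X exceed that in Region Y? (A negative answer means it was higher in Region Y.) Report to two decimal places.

Labor's share = 1 − 0.46 = 0.54.
Region X: TFP = 10.4 − 4.232 − 2.538 = 3.63%.
Region Y: TFP = 3.1 + 0.414 − 2.592 = 0.922%.
Difference = 3.63 − (0.922) = 2.708 pp.

2.71 percentage points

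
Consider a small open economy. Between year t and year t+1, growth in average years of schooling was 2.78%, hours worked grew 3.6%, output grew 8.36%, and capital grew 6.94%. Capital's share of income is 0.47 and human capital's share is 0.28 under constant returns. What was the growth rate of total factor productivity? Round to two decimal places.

Labor's share = 1 − 0.47 − 0.28 = 0.25.
Capital: 0.47 × 6.94 = 3.2618 pp.
Average years of schooling: 0.28 × 2.78 = 0.7784 pp.
Hours worked: 0.25 × 3.6 = 0.9 pp.
TFP growth = 8.36 − 4.9402 = 3.4198%.

3.42%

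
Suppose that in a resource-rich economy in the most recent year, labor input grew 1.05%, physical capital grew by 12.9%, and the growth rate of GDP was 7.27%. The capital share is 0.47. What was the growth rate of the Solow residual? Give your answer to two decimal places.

Labor's share = 1 − 0.47 = 0.53.
Physical capital: 0.47 × 12.9 = 6.063 pp.
Labor input: 0.53 × 1.05 = 0.5565 pp.
TFP growth = 7.27 − 6.6195 = 0.6505%.

0.65%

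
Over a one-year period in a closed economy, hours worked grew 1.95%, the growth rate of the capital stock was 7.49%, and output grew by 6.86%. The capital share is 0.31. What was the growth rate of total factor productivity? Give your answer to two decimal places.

3.19%

Labor's share = 1 − 0.31 = 0.69.
The capital stock: 0.31 × 7.49 = 2.3219 pp.
Hours worked: 0.69 × 1.95 = 1.3455 pp.
TFP growth = 6.86 − 3.6674 = 3.1926%.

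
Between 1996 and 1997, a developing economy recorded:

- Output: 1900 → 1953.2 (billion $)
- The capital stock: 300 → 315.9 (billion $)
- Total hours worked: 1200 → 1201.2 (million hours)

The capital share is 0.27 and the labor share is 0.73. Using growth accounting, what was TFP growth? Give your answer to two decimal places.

TFP growth was 1.30%.

Output growth = (1953.2 − 1900) / 1900 = 2.8%.
The capital stock growth = (315.9 − 300) / 300 = 5.3%.
Total hours worked growth = (1201.2 − 1200) / 1200 = 0.1%.
Labor's share = 1 − 0.27 = 0.73.
The capital stock: 0.27 × 5.3 = 1.431 pp.
Total hours worked: 0.73 × 0.1 = 0.073 pp.
TFP growth = 2.8 − 1.504 = 1.296%.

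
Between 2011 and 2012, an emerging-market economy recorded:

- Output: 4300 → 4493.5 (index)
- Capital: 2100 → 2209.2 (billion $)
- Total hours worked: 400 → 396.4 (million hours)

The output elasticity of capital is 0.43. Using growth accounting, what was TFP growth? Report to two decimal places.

2.78%

Output growth = (4493.5 − 4300) / 4300 = 4.5%.
Capital growth = (2209.2 − 2100) / 2100 = 5.2%.
Total hours worked growth = (396.4 − 400) / 400 = -0.9%.
Labor's share = 1 − 0.43 = 0.57.
Capital: 0.43 × 5.2 = 2.236 pp.
Total hours worked: 0.57 × (-0.9) = -0.513 pp.
TFP growth = 4.5 − 1.723 = 2.777%.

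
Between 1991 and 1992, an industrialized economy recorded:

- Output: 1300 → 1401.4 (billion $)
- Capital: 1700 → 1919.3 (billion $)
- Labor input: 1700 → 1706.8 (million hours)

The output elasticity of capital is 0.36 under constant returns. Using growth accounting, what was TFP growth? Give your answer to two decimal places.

Output growth = (1401.4 − 1300) / 1300 = 7.8%.
Capital growth = (1919.3 − 1700) / 1700 = 12.9%.
Labor input growth = (1706.8 − 1700) / 1700 = 0.4%.
Labor's share = 1 − 0.36 = 0.64.
Capital: 0.36 × 12.9 = 4.644 pp.
Labor input: 0.64 × 0.4 = 0.256 pp.
TFP growth = 7.8 − 4.9 = 2.9%.

TFP growth was 2.90%.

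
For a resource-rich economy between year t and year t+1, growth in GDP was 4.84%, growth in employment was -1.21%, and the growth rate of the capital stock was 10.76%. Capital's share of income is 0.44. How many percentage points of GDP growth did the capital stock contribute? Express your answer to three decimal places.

Contribution = share × growth = 0.44 × 10.76 = 4.7344 pp.

4.734 pp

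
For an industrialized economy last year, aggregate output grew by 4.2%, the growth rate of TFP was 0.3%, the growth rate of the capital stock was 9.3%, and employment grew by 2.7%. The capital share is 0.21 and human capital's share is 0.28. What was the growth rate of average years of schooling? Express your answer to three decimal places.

2.036%

Labor's share = 1 − 0.21 − 0.28 = 0.51.
gY = gA + 0.21×9.3 + 0.51×2.7 + 0.28×g.
0.28×g = 4.2 − 0.3 − 3.33 = 0.57.
g = 0.57 / 0.28 = 2.03571%.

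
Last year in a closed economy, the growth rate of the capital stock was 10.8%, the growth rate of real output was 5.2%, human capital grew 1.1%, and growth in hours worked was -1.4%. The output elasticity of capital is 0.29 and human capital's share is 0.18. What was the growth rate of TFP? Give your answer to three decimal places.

Labor's share = 1 − 0.29 − 0.18 = 0.53.
The capital stock: 0.29 × 10.8 = 3.132 pp.
Human capital: 0.18 × 1.1 = 0.198 pp.
Hours worked: 0.53 × (-1.4) = -0.742 pp.
TFP growth = 5.2 − 2.588 = 2.612%.

TFP grew 2.612%.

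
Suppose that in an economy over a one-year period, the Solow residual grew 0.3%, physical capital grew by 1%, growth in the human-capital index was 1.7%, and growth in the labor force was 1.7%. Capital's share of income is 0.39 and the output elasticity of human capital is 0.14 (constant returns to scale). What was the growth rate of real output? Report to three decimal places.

Real output growth was 1.727%.

Labor's share = 1 − 0.39 − 0.14 = 0.47.
Physical capital: 0.39 × 1 = 0.39 pp.
The human-capital index: 0.14 × 1.7 = 0.238 pp.
The labor force: 0.47 × 1.7 = 0.799 pp.
Output growth = 0.3 + 1.427 = 1.727%.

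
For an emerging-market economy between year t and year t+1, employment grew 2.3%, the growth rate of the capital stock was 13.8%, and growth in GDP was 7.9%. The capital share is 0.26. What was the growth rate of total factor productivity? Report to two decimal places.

Labor's share = 1 − 0.26 = 0.74.
The capital stock: 0.26 × 13.8 = 3.588 pp.
Employment: 0.74 × 2.3 = 1.702 pp.
TFP growth = 7.9 − 5.29 = 2.61%.

Total factor productivity grew 2.61%.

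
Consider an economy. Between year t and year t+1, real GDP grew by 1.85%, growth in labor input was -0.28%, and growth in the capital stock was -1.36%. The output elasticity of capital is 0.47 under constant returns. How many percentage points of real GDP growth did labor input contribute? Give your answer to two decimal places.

Labor's share = 1 − 0.47 = 0.53.
Contribution = share × growth = 0.53 × (-0.28) = -0.1484 pp.

-0.15 percentage points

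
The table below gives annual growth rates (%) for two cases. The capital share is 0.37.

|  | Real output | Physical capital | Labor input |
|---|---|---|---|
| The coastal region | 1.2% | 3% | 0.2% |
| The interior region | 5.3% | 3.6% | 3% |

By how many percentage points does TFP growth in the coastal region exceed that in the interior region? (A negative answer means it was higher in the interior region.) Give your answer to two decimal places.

-2.11 percentage points

Labor's share = 1 − 0.37 = 0.63.
The coastal region: TFP = 1.2 − 1.11 − 0.126 = -0.036%.
The interior region: TFP = 5.3 − 1.332 − 1.89 = 2.078%.
Difference = -0.036 − (2.078) = -2.114 pp.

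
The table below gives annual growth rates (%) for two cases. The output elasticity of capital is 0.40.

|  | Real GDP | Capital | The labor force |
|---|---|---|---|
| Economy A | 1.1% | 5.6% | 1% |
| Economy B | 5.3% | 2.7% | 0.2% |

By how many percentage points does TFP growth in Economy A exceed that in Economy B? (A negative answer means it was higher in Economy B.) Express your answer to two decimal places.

Labor's share = 1 − 0.4 = 0.6.
Economy A: TFP = 1.1 − 2.24 − 0.6 = -1.74%.
Economy B: TFP = 5.3 − 1.08 − 0.12 = 4.1%.
Difference = -1.74 − (4.1) = -5.84 pp.

-5.84 percentage points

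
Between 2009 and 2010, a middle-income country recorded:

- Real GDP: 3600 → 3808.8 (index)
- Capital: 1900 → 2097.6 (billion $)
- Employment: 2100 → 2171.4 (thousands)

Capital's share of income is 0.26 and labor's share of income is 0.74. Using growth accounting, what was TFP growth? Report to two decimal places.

Real GDP growth = (3808.8 − 3600) / 3600 = 5.8%.
Capital growth = (2097.6 − 1900) / 1900 = 10.4%.
Employment growth = (2171.4 − 2100) / 2100 = 3.4%.
Labor's share = 1 − 0.26 = 0.74.
Capital: 0.26 × 10.4 = 2.704 pp.
Employment: 0.74 × 3.4 = 2.516 pp.
TFP growth = 5.8 − 5.22 = 0.58%.

TFP growth was 0.58%.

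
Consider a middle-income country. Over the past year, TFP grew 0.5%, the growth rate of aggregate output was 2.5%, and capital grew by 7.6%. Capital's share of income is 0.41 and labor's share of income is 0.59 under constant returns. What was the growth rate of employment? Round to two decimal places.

-1.89%

Labor's share = 1 − 0.41 = 0.59.
gY = gA + 0.41×7.6 + 0.59×g.
0.59×g = 2.5 − 0.5 − 3.116 = -1.116.
g = -1.116 / 0.59 = -1.8915%.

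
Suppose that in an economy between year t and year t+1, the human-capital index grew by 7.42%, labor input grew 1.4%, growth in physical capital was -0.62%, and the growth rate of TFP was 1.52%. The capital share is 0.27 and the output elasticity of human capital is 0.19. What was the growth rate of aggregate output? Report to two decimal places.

3.52%

Labor's share = 1 − 0.27 − 0.19 = 0.54.
Physical capital: 0.27 × (-0.62) = -0.1674 pp.
The human-capital index: 0.19 × 7.42 = 1.4098 pp.
Labor input: 0.54 × 1.4 = 0.756 pp.
Output growth = 1.52 + 1.9984 = 3.5184%.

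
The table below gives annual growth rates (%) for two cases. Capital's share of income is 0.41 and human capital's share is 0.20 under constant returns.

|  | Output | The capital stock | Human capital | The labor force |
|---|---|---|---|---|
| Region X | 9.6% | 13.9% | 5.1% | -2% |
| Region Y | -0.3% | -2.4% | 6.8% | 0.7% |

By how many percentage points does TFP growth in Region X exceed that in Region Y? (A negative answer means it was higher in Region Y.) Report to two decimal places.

Labor's share = 1 − 0.41 − 0.2 = 0.39.
Region X: TFP = 9.6 − 5.699 − 1.02 + 0.78 = 3.661%.
Region Y: TFP = -0.3 + 0.984 − 1.36 − 0.273 = -0.949%.
Difference = 3.661 − (-0.949) = 4.61 pp.

4.61 percentage points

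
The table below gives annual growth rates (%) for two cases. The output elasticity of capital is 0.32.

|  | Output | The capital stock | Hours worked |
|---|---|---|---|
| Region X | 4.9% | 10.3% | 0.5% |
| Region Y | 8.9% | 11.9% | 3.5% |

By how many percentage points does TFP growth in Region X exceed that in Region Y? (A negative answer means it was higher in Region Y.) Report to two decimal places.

-1.45 percentage points

Labor's share = 1 − 0.32 = 0.68.
Region X: TFP = 4.9 − 3.296 − 0.34 = 1.264%.
Region Y: TFP = 8.9 − 3.808 − 2.38 = 2.712%.
Difference = 1.264 − (2.712) = -1.448 pp.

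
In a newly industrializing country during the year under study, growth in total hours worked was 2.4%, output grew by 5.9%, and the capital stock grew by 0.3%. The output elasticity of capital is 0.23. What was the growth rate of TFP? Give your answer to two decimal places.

3.98%

Labor's share = 1 − 0.23 = 0.77.
The capital stock: 0.23 × 0.3 = 0.069 pp.
Total hours worked: 0.77 × 2.4 = 1.848 pp.
TFP growth = 5.9 − 1.917 = 3.983%.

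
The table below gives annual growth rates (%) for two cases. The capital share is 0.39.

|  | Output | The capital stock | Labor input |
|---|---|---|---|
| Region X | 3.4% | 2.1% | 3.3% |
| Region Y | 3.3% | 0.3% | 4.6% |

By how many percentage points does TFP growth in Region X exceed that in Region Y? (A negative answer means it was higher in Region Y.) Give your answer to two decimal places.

Labor's share = 1 − 0.39 = 0.61.
Region X: TFP = 3.4 − 0.819 − 2.013 = 0.568%.
Region Y: TFP = 3.3 − 0.117 − 2.806 = 0.377%.
Difference = 0.568 − (0.377) = 0.191 pp.

0.19 percentage points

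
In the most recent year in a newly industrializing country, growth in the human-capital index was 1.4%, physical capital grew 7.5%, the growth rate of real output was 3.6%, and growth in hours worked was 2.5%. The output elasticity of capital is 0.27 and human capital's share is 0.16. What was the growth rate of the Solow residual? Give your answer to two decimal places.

Labor's share = 1 − 0.27 − 0.16 = 0.57.
Physical capital: 0.27 × 7.5 = 2.025 pp.
The human-capital index: 0.16 × 1.4 = 0.224 pp.
Hours worked: 0.57 × 2.5 = 1.425 pp.
TFP growth = 3.6 − 3.674 = -0.074%.

-0.07%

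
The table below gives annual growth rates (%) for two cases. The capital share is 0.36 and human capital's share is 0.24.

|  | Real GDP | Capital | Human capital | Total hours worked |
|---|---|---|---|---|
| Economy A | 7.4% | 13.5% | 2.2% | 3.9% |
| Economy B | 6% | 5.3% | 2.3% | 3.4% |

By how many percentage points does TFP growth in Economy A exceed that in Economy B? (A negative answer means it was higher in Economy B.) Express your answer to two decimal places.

Labor's share = 1 − 0.36 − 0.24 = 0.4.
Economy A: TFP = 7.4 − 4.86 − 0.528 − 1.56 = 0.452%.
Economy B: TFP = 6 − 1.908 − 0.552 − 1.36 = 2.18%.
Difference = 0.452 − (2.18) = -1.728 pp.

-1.73 percentage points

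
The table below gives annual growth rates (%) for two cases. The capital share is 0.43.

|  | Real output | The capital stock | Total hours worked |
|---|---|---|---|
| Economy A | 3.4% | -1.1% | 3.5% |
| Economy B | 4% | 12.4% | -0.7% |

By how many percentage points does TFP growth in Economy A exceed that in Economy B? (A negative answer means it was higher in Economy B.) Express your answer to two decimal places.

2.81 percentage points

Labor's share = 1 − 0.43 = 0.57.
Economy A: TFP = 3.4 + 0.473 − 1.995 = 1.878%.
Economy B: TFP = 4 − 5.332 + 0.399 = -0.933%.
Difference = 1.878 − (-0.933) = 2.811 pp.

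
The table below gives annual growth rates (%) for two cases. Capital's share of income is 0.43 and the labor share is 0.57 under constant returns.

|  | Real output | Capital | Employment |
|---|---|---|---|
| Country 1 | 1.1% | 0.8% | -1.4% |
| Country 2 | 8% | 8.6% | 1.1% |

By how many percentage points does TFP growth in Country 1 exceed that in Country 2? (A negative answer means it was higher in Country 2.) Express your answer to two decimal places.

-2.12 percentage points

Labor's share = 1 − 0.43 = 0.57.
Country 1: TFP = 1.1 − 0.344 + 0.798 = 1.554%.
Country 2: TFP = 8 − 3.698 − 0.627 = 3.675%.
Difference = 1.554 − (3.675) = -2.121 pp.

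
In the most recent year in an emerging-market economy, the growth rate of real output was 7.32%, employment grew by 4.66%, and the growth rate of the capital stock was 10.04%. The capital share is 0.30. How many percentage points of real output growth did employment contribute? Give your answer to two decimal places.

3.26 pp

Labor's share = 1 − 0.3 = 0.7.
Contribution = share × growth = 0.7 × 4.66 = 3.262 pp.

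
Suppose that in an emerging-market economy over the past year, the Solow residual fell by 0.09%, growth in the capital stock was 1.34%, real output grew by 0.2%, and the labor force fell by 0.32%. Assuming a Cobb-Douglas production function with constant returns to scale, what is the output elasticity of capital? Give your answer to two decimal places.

α = 0.37

gY = gA + α·gK + (1−α)·gL, so gY − gA − gL = α(gK − gL).
0.2 + 0.09 + 0.32 = α × (1.34 − (-0.32)).
0.61 = 1.66 α, so α = 0.3675.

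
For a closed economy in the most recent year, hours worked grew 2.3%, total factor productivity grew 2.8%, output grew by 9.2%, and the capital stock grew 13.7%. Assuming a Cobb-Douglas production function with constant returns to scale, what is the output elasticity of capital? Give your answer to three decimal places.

The output elasticity of capital is 0.360.

gY = gA + α·gK + (1−α)·gL, so gY − gA − gL = α(gK − gL).
9.2 − 2.8 − 2.3 = α × (13.7 − 2.3).
4.1 = 11.4 α, so α = 0.35965.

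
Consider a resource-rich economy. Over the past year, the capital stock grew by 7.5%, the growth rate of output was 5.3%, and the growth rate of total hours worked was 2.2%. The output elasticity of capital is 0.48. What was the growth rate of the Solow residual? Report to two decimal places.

The Solow residual growth was 0.56%.

Labor's share = 1 − 0.48 = 0.52.
The capital stock: 0.48 × 7.5 = 3.6 pp.
Total hours worked: 0.52 × 2.2 = 1.144 pp.
TFP growth = 5.3 − 4.744 = 0.556%.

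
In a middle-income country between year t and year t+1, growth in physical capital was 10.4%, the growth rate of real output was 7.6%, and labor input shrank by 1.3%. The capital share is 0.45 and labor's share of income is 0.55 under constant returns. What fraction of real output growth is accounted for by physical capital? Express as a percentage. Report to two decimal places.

Physical capital contributed 0.45 × 10.4 = 4.68 pp.
Share of growth = 4.68 / 7.6 × 100 = 61.5789%.

61.58%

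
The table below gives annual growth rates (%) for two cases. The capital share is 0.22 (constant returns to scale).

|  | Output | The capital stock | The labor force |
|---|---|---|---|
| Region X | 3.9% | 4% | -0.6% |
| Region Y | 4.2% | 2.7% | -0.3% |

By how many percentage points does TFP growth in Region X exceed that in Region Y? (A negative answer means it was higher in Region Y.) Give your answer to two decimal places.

Labor's share = 1 − 0.22 = 0.78.
Region X: TFP = 3.9 − 0.88 + 0.468 = 3.488%.
Region Y: TFP = 4.2 − 0.594 + 0.234 = 3.84%.
Difference = 3.488 − (3.84) = -0.352 pp.

-0.35 percentage points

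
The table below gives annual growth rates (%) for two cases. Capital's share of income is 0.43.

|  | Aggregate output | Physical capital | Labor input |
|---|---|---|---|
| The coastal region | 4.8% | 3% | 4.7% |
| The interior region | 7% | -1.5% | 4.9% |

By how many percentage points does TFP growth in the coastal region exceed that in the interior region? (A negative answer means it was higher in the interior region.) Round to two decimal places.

-4.02 percentage points

Labor's share = 1 − 0.43 = 0.57.
The coastal region: TFP = 4.8 − 1.29 − 2.679 = 0.831%.
The interior region: TFP = 7 + 0.645 − 2.793 = 4.852%.
Difference = 0.831 − (4.852) = -4.021 pp.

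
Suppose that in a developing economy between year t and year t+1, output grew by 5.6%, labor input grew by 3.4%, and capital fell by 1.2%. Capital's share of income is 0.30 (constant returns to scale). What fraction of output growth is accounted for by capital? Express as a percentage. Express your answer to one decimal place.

-6.4%

Capital contributed 0.3 × (-1.2) = -0.36 pp.
Share of growth = -0.36 / 5.6 × 100 = -6.429%.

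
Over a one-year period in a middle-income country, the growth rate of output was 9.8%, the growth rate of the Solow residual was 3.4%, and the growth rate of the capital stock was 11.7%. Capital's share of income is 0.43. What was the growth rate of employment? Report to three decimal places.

2.402%

Labor's share = 1 − 0.43 = 0.57.
gY = gA + 0.43×11.7 + 0.57×g.
0.57×g = 9.8 − 3.4 − 5.031 = 1.369.
g = 1.369 / 0.57 = 2.40175%.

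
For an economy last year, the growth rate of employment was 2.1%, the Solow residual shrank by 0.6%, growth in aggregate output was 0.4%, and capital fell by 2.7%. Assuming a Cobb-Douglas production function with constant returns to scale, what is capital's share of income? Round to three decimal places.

α = 0.229

gY = gA + α·gK + (1−α)·gL, so gY − gA − gL = α(gK − gL).
0.4 + 0.6 − 2.1 = α × (-2.7 − 2.1).
-1.1 = -4.8 α, so α = 0.22917.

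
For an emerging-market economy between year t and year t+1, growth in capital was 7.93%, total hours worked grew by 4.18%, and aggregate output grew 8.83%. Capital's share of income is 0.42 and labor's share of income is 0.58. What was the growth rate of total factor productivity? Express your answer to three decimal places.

Total factor productivity grew 3.075%.

Labor's share = 1 − 0.42 = 0.58.
Capital: 0.42 × 7.93 = 3.3306 pp.
Total hours worked: 0.58 × 4.18 = 2.4244 pp.
TFP growth = 8.83 − 5.755 = 3.075%.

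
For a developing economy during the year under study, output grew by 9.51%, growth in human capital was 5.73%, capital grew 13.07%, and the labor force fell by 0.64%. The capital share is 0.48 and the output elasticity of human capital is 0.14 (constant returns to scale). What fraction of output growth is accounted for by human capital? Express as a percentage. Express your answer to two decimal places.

Human capital contributed 0.14 × 5.73 = 0.8022 pp.
Share of growth = 0.8022 / 9.51 × 100 = 8.4353%.

Human capital accounted for 8.44% of growth.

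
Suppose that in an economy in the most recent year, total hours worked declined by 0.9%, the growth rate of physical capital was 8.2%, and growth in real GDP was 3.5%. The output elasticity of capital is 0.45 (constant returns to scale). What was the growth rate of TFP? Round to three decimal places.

Labor's share = 1 − 0.45 = 0.55.
Physical capital: 0.45 × 8.2 = 3.69 pp.
Total hours worked: 0.55 × (-0.9) = -0.495 pp.
TFP growth = 3.5 − 3.195 = 0.305%.

0.305%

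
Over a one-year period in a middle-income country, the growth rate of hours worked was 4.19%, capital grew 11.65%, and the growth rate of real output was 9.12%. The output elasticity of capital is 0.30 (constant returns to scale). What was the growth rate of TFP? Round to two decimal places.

TFP growth was 2.69%.

Labor's share = 1 − 0.3 = 0.7.
Capital: 0.3 × 11.65 = 3.495 pp.
Hours worked: 0.7 × 4.19 = 2.933 pp.
TFP growth = 9.12 − 6.428 = 2.692%.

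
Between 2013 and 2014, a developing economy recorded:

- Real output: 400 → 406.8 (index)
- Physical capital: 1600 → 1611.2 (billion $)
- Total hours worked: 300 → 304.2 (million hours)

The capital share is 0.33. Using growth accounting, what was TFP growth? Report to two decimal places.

0.53%

Real output growth = (406.8 − 400) / 400 = 1.7%.
Physical capital growth = (1611.2 − 1600) / 1600 = 0.7%.
Total hours worked growth = (304.2 − 300) / 300 = 1.4%.
Labor's share = 1 − 0.33 = 0.67.
Physical capital: 0.33 × 0.7 = 0.231 pp.
Total hours worked: 0.67 × 1.4 = 0.938 pp.
TFP growth = 1.7 − 1.169 = 0.531%.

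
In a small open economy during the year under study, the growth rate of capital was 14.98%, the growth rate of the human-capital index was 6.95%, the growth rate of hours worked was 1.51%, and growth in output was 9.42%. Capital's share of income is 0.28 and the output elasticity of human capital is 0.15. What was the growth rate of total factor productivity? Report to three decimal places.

Labor's share = 1 − 0.28 − 0.15 = 0.57.
Capital: 0.28 × 14.98 = 4.1944 pp.
The human-capital index: 0.15 × 6.95 = 1.0425 pp.
Hours worked: 0.57 × 1.51 = 0.8607 pp.
TFP growth = 9.42 − 6.0976 = 3.3224%.

3.322%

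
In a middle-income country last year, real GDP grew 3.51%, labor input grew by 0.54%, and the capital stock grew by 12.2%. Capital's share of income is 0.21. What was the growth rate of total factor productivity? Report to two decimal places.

Total factor productivity growth was 0.52%.

Labor's share = 1 − 0.21 = 0.79.
The capital stock: 0.21 × 12.2 = 2.562 pp.
Labor input: 0.79 × 0.54 = 0.4266 pp.
TFP growth = 3.51 − 2.9886 = 0.5214%.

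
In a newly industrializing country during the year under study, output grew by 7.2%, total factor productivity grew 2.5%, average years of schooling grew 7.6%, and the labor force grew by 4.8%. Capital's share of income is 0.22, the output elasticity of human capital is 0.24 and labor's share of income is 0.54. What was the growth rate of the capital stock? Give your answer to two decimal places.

Labor's share = 1 − 0.22 − 0.24 = 0.54.
gY = gA + 0.24×7.6 + 0.54×4.8 + 0.22×g.
0.22×g = 7.2 − 2.5 − 4.416 = 0.284.
g = 0.284 / 0.22 = 1.2909%.

The capital stock grew 1.29%.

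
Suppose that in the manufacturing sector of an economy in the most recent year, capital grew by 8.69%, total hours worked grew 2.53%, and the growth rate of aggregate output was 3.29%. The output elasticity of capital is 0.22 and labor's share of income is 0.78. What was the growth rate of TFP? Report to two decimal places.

Labor's share = 1 − 0.22 = 0.78.
Capital: 0.22 × 8.69 = 1.9118 pp.
Total hours worked: 0.78 × 2.53 = 1.9734 pp.
TFP growth = 3.29 − 3.8852 = -0.5952%.

-0.60%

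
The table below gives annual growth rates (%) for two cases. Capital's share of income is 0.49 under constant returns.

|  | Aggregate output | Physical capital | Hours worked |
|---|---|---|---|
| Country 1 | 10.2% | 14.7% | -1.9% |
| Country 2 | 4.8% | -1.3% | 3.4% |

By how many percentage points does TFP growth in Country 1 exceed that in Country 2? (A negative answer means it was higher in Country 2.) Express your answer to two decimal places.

0.26 percentage points

Labor's share = 1 − 0.49 = 0.51.
Country 1: TFP = 10.2 − 7.203 + 0.969 = 3.966%.
Country 2: TFP = 4.8 + 0.637 − 1.734 = 3.703%.
Difference = 3.966 − (3.703) = 0.263 pp.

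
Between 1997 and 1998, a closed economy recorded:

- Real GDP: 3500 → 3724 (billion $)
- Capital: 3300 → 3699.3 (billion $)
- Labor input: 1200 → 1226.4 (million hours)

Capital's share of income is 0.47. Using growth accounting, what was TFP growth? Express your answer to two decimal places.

-0.45%

Real GDP growth = (3724 − 3500) / 3500 = 6.4%.
Capital growth = (3699.3 − 3300) / 3300 = 12.1%.
Labor input growth = (1226.4 − 1200) / 1200 = 2.2%.
Labor's share = 1 − 0.47 = 0.53.
Capital: 0.47 × 12.1 = 5.687 pp.
Labor input: 0.53 × 2.2 = 1.166 pp.
TFP growth = 6.4 − 6.853 = -0.453%.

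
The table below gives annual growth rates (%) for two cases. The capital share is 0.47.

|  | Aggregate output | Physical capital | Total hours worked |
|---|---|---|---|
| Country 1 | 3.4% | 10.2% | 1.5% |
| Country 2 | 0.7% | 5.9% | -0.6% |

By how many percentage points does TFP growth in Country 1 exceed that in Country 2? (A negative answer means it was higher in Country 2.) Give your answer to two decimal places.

-0.43 percentage points

Labor's share = 1 − 0.47 = 0.53.
Country 1: TFP = 3.4 − 4.794 − 0.795 = -2.189%.
Country 2: TFP = 0.7 − 2.773 + 0.318 = -1.755%.
Difference = -2.189 − (-1.755) = -0.434 pp.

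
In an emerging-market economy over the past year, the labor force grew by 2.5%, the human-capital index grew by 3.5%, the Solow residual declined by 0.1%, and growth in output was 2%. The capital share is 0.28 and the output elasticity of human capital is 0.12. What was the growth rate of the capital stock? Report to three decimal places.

Labor's share = 1 − 0.28 − 0.12 = 0.6.
gY = gA + 0.12×3.5 + 0.6×2.5 + 0.28×g.
0.28×g = 2 + 0.1 − 1.92 = 0.18.
g = 0.18 / 0.28 = 0.64286%.

0.643%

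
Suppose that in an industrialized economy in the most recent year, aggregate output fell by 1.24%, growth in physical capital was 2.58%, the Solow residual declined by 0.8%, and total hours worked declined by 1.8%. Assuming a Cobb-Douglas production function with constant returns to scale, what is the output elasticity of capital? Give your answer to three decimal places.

The output elasticity of capital is 0.311.

gY = gA + α·gK + (1−α)·gL, so gY − gA − gL = α(gK − gL).
-1.24 + 0.8 + 1.8 = α × (2.58 − (-1.8)).
1.36 = 4.38 α, so α = 0.3105.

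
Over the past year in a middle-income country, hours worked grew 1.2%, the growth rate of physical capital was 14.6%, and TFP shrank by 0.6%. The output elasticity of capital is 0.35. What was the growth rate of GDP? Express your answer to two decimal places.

Labor's share = 1 − 0.35 = 0.65.
Physical capital: 0.35 × 14.6 = 5.11 pp.
Hours worked: 0.65 × 1.2 = 0.78 pp.
Output growth = -0.6 + 5.89 = 5.29%.

5.29%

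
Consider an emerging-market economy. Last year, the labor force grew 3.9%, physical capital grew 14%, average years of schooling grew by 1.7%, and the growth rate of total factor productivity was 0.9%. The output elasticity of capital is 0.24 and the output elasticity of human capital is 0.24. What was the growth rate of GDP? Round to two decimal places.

Labor's share = 1 − 0.24 − 0.24 = 0.52.
Physical capital: 0.24 × 14 = 3.36 pp.
Average years of schooling: 0.24 × 1.7 = 0.408 pp.
The labor force: 0.52 × 3.9 = 2.028 pp.
Output growth = 0.9 + 5.796 = 6.696%.

GDP grew 6.70%.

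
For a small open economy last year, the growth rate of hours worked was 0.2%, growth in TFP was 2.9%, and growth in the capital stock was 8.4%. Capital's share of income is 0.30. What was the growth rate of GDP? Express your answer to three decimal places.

5.560%

Labor's share = 1 − 0.3 = 0.7.
The capital stock: 0.3 × 8.4 = 2.52 pp.
Hours worked: 0.7 × 0.2 = 0.14 pp.
Output growth = 2.9 + 2.66 = 5.56%.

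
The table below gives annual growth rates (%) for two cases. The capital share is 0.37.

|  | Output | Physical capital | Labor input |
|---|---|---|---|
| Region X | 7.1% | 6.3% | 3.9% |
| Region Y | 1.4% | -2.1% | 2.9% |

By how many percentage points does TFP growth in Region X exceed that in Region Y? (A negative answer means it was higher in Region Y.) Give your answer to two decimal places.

Labor's share = 1 − 0.37 = 0.63.
Region X: TFP = 7.1 − 2.331 − 2.457 = 2.312%.
Region Y: TFP = 1.4 + 0.777 − 1.827 = 0.35%.
Difference = 2.312 − (0.35) = 1.962 pp.

1.96 percentage points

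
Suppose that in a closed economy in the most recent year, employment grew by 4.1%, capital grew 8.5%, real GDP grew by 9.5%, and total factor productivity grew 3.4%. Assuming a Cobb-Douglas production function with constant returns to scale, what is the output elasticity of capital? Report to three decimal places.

gY = gA + α·gK + (1−α)·gL, so gY − gA − gL = α(gK − gL).
9.5 − 3.4 − 4.1 = α × (8.5 − 4.1).
2 = 4.4 α, so α = 0.45455.

The output elasticity of capital is 0.455.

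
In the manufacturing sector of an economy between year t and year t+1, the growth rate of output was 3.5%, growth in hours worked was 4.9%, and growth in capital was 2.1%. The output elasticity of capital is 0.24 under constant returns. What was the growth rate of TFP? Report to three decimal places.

Labor's share = 1 − 0.24 = 0.76.
Capital: 0.24 × 2.1 = 0.504 pp.
Hours worked: 0.76 × 4.9 = 3.724 pp.
TFP growth = 3.5 − 4.228 = -0.728%.

-0.728%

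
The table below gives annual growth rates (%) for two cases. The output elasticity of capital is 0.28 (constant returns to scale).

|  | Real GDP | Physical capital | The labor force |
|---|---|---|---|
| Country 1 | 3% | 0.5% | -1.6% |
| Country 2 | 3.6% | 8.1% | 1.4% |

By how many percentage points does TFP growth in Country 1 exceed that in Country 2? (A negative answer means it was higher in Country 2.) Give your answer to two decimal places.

3.69 percentage points

Labor's share = 1 − 0.28 = 0.72.
Country 1: TFP = 3 − 0.14 + 1.152 = 4.012%.
Country 2: TFP = 3.6 − 2.268 − 1.008 = 0.324%.
Difference = 4.012 − (0.324) = 3.688 pp.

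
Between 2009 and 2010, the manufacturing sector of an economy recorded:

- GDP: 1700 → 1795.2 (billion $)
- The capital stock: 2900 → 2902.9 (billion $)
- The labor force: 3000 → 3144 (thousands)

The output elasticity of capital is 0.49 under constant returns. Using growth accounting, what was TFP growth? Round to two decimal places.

TFP growth was 3.10%.

GDP growth = (1795.2 − 1700) / 1700 = 5.6%.
The capital stock growth = (2902.9 − 2900) / 2900 = 0.1%.
The labor force growth = (3144 − 3000) / 3000 = 4.8%.
Labor's share = 1 − 0.49 = 0.51.
The capital stock: 0.49 × 0.1 = 0.049 pp.
The labor force: 0.51 × 4.8 = 2.448 pp.
TFP growth = 5.6 − 2.497 = 3.103%.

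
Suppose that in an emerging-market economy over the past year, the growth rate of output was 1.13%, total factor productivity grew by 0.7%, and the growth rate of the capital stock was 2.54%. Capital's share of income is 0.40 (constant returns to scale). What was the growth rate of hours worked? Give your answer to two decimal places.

Labor's share = 1 − 0.4 = 0.6.
gY = gA + 0.4×2.54 + 0.6×g.
0.6×g = 1.13 − 0.7 − 1.016 = -0.586.
g = -0.586 / 0.6 = -0.9767%.

-0.98%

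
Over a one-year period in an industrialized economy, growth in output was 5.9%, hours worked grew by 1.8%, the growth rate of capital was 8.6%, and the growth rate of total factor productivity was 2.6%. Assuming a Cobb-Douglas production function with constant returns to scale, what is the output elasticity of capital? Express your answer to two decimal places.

gY = gA + α·gK + (1−α)·gL, so gY − gA − gL = α(gK − gL).
5.9 − 2.6 − 1.8 = α × (8.6 − 1.8).
1.5 = 6.8 α, so α = 0.2206.

α = 0.22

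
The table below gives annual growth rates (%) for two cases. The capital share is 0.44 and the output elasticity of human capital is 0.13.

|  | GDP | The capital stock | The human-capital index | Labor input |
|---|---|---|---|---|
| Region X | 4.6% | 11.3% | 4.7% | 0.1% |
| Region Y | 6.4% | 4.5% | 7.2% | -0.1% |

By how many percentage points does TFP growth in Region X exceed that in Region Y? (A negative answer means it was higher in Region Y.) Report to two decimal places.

-4.55 percentage points

Labor's share = 1 − 0.44 − 0.13 = 0.43.
Region X: TFP = 4.6 − 4.972 − 0.611 − 0.043 = -1.026%.
Region Y: TFP = 6.4 − 1.98 − 0.936 + 0.043 = 3.527%.
Difference = -1.026 − (3.527) = -4.553 pp.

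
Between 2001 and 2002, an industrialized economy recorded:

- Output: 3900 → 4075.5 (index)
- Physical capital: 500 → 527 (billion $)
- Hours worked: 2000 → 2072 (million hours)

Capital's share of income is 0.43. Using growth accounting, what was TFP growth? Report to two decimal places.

0.13%

Output growth = (4075.5 − 3900) / 3900 = 4.5%.
Physical capital growth = (527 − 500) / 500 = 5.4%.
Hours worked growth = (2072 − 2000) / 2000 = 3.6%.
Labor's share = 1 − 0.43 = 0.57.
Physical capital: 0.43 × 5.4 = 2.322 pp.
Hours worked: 0.57 × 3.6 = 2.052 pp.
TFP growth = 4.5 − 4.374 = 0.126%.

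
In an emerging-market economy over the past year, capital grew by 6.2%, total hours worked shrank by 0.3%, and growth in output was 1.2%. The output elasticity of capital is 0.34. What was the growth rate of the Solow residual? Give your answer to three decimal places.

-0.710%

Labor's share = 1 − 0.34 = 0.66.
Capital: 0.34 × 6.2 = 2.108 pp.
Total hours worked: 0.66 × (-0.3) = -0.198 pp.
TFP growth = 1.2 − 1.91 = -0.71%.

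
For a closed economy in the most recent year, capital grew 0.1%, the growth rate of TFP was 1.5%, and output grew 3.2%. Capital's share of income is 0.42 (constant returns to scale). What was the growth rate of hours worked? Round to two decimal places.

Labor's share = 1 − 0.42 = 0.58.
gY = gA + 0.42×0.1 + 0.58×g.
0.58×g = 3.2 − 1.5 − 0.042 = 1.658.
g = 1.658 / 0.58 = 2.8586%.

2.86%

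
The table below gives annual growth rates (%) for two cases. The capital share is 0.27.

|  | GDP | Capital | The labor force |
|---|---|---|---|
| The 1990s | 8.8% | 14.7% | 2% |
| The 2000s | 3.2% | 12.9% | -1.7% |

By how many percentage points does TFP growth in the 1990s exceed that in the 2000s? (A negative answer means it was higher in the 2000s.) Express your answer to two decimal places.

2.41 percentage points

Labor's share = 1 − 0.27 = 0.73.
The 1990s: TFP = 8.8 − 3.969 − 1.46 = 3.371%.
The 2000s: TFP = 3.2 − 3.483 + 1.241 = 0.958%.
Difference = 3.371 − (0.958) = 2.413 pp.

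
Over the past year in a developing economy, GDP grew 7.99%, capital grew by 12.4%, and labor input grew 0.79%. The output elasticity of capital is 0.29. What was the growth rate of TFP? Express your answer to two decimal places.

TFP growth was 3.83%.

Labor's share = 1 − 0.29 = 0.71.
Capital: 0.29 × 12.4 = 3.596 pp.
Labor input: 0.71 × 0.79 = 0.5609 pp.
TFP growth = 7.99 − 4.1569 = 3.8331%.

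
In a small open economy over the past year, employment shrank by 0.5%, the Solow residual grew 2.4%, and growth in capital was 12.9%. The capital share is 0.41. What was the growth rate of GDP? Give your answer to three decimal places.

GDP growth was 7.394%.

Labor's share = 1 − 0.41 = 0.59.
Capital: 0.41 × 12.9 = 5.289 pp.
Employment: 0.59 × (-0.5) = -0.295 pp.
Output growth = 2.4 + 4.994 = 7.394%.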